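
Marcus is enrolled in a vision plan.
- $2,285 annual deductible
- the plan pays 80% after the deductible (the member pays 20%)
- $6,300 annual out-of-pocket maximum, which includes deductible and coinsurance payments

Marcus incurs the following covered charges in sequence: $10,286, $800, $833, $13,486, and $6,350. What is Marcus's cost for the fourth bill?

Claim 1 — $10,286: $2,285 to deductible, leaving $8,001; 20% of $8,001 = $1,600.20. Member owes $3,885.20 (running OOP $3,885.20).
Claim 2 — $800: deductible already satisfied, so member's share is 20% × $800 = $160. Member owes $160 (running OOP $4,045.20).
Claim 3 — $833: deductible already satisfied, so member's share is 20% × $833 = $166.60. Member pays $166.60; OOP now $4,211.80.
Claim 4 — $13,486: deductible met; 20% of $13,486 = $2,697.20. That would push OOP to $6,909, over the $6,300 cap, so member pays $6,300 − $4,211.80 = $2,088.20.

$2,088.20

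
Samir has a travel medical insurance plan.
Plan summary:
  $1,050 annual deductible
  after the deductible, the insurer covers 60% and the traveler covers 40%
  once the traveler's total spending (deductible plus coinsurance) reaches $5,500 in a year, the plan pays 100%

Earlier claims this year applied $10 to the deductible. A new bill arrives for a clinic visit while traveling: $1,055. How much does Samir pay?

$1,046

$10 of the $1,050 deductible is already met, leaving $1,040.
The remaining $15 (= $1,055 − $1,040) moves to coinsurance.
Coinsurance: $15 × 40% = $6.
Traveler responsibility before any cap: $1,040 + $6 = $1,046.
Cumulative spending $10 + $1,046 = $1,056 stays under the $5,500 maximum.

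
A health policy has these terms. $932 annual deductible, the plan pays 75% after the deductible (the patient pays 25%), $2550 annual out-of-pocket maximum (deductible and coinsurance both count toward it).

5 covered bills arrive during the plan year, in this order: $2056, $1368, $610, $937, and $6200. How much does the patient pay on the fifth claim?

Bill 1, $2056: $932 to deductible, leaving $1124; 25% of $1124 = $281. Patient pays $1213; OOP now $1213.
Bill 2, $1368: deductible met; 25% of $1368 = $342. Patient pays $342; OOP now $1555.
Bill 3, $610: 25% coinsurance on $610 = $152.50. Cost to patient: $152.50. OOP to date $1707.50.
Bill 4, $937: 25% coinsurance on $937 = $234.25. Patient owes $234.25 (running OOP $1941.75).
Bill 5, $6200: 25% coinsurance on $6200 = $1550. Adding that to $1941.75 gives $3491.75, past the $2550 cap; patient pays only $2550 − $1941.75 = $608.25.

$608.25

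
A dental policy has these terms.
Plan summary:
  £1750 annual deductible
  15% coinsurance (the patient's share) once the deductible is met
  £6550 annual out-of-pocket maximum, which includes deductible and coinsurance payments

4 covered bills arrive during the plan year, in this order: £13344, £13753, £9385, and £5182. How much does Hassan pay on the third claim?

#1 (£13344): deductible takes £1750, £11594 remains; 15% of £11594 = £1739.10. Patient pays £3489.10; OOP now £3489.10.
#2 (£13753): deductible met; 15% of £13753 = £2062.95. Cost to patient: £2062.95. OOP to date £5552.05.
#3 (£9385): 15% coinsurance on £9385 = £1407.75. OOP would hit £6959.80 > £6550, so the cap limits the patient to £6550 − £5552.05 = £997.95.

£997.95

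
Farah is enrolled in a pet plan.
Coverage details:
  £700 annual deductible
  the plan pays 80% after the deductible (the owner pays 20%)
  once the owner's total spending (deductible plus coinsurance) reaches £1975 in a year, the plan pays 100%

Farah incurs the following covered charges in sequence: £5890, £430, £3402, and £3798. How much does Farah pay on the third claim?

Claim 1 — £5890: £700 to deductible, leaving £5190; 20% of £5190 = £1038. Owner owes £1738 (running OOP £1738).
Claim 2 — £430: 20% coinsurance on £430 = £86. Owner owes £86 (running OOP £1824).
Claim 3 — £3402: 20% coinsurance on £3402 = £680.40. That would push OOP to £2504.40, over the £1975 cap, so owner pays £1975 − £1824 = £151.

£151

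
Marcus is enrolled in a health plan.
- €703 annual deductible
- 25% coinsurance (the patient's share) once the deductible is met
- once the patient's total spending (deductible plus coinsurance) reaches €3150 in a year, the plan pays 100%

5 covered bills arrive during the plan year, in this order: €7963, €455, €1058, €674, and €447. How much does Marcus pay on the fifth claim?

€85.25

Claim 1 (€7963): deductible takes €703, €7260 remains; patient's 25% is €1815. Patient pays €2518; OOP now €2518.
Claim 2 (€455): 25% coinsurance on €455 = €113.75. Patient pays €113.75; OOP now €2631.75.
Claim 3 (€1058): deductible met; 25% of €1058 = €264.50. Cost to patient: €264.50. OOP to date €2896.25.
Claim 4 (€674): 25% coinsurance on €674 = €168.50. Patient pays €168.50; OOP now €3064.75.
Claim 5 (€447): deductible already satisfied, so patient's share is 25% × €447 = €111.75. Adding that to €3064.75 gives €3176.50, past the €3150 cap; patient pays only €3150 − €3064.75 = €85.25.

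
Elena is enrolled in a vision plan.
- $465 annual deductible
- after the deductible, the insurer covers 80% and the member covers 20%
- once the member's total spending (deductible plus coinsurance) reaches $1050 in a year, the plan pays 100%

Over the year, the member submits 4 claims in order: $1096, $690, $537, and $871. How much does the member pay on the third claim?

$107.40

Bill 1, $1096: $465 to deductible, leaving $631; coinsurance $631 × 20% = $126.20. Cost to member: $591.20. OOP to date $591.20.
Bill 2, $690: deductible already satisfied, so member's share is 20% × $690 = $138. Cost to member: $138. OOP to date $729.20.
Bill 3, $537: deductible already satisfied, so member's share is 20% × $537 = $107.40. Cost to member: $107.40. OOP to date $836.60.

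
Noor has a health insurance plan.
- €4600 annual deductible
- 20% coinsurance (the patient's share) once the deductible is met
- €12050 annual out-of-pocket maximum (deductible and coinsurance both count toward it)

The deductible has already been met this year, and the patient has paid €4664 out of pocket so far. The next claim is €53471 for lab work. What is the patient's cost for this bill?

€7386

The deductible is already satisfied, so the full bill goes to coinsurance.
Patient's 20% share of €53471 is €10694.20.
That would bring total out-of-pocket to €15358.20, past the €12050 cap. The patient is capped at €12050 − €4664 = €7386 on this claim.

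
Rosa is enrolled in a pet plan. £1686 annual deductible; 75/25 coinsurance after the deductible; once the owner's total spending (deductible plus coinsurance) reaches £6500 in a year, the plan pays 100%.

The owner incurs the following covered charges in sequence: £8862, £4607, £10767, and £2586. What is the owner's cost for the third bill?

£1868.25

Bill 1, £8862: deductible takes £1686, £7176 remains; 25% of £7176 = £1794. Cost to owner: £3480. OOP to date £3480.
Bill 2, £4607: deductible met; 25% of £4607 = £1151.75. Owner pays £1151.75; OOP now £4631.75.
Bill 3, £10767: deductible met; 25% of £10767 = £2691.75. Adding that to £4631.75 gives £7323.50, past the £6500 cap; owner pays only £6500 − £4631.75 = £1868.25.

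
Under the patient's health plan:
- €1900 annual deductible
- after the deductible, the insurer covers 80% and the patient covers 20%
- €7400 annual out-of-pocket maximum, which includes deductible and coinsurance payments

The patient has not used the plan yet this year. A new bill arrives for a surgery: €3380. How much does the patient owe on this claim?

€2196

The full €1900 deductible is still open; €1900 of this bill applies to it.
After the €1900 deductible portion, €3380 − €1900 = €1480 is subject to coinsurance.
Patient's 20% share of €1480 is €296.
So the patient owes €1900 + €296 = €2196 before any cap.
Cumulative spending €0 + €2196 = €2196 stays under the €7400 maximum.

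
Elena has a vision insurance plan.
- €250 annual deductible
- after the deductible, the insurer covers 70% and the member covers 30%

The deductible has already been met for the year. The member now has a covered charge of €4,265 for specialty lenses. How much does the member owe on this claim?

€1,279.50

With the deductible met, the entire €4,265 is subject to coinsurance.
Member's 30% share of €4,265 is €1,279.50.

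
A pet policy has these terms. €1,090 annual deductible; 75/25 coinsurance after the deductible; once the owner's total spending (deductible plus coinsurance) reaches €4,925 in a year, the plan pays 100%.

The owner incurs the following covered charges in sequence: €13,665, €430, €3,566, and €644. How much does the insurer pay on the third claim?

#1 (€13,665): deductible takes €1,090, €12,575 remains; owner's 25% is €3,143.75. Cost to owner: €4,233.75. OOP to date €4,233.75. Plan pays €13,665 − €4,233.75 = €9,431.25.
#2 (€430): 25% coinsurance on €430 = €107.50. Owner pays €107.50; OOP now €4,341.25. Plan pays €430 − €107.50 = €322.50.
#3 (€3,566): deductible already satisfied, so owner's share is 25% × €3,566 = €891.50. That would push OOP to €5,232.75, over the €4,925 cap, so owner pays €4,925 − €4,341.25 = €583.75. Plan pays €3,566 − €583.75 = €2,982.25.

€2,982.25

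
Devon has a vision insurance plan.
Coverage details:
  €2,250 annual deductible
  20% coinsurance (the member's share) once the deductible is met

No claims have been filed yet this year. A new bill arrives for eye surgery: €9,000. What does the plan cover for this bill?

Nothing has been paid toward the €2,250 deductible, so the first €2,250 of this charge is applied there.
The remaining €6,750 (= €9,000 − €2,250) moves to coinsurance.
Member's 20% share of €6,750 is €1,350.
So the member owes €2,250 + €1,350 = €3,600.
The insurer covers the remainder: €9,000 − €3,600 = €5,400.

€5,400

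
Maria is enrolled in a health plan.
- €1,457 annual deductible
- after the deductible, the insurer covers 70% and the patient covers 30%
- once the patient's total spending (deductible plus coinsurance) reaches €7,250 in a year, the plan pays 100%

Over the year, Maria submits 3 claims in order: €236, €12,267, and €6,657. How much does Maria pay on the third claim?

€1,997.10

Claim 1 (€236): fully absorbed by the deductible. Patient pays €236; OOP now €236.
Claim 2 (€12,267): €1,221 finishes the deductible; €11,046 goes to coinsurance; 30% of €11,046 = €3,313.80. Patient pays €4,534.80; OOP now €4,770.80.
Claim 3 (€6,657): deductible met; 30% of €6,657 = €1,997.10. Patient owes €1,997.10 (running OOP €6,767.90).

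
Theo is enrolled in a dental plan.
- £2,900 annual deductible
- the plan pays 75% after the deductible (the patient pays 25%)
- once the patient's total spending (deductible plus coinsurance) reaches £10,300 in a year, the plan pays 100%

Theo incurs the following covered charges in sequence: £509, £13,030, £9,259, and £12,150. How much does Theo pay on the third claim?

Claim 1 — £509: all of it applies to the deductible. Cost to patient: £509. OOP to date £509.
Claim 2 — £13,030: deductible takes £2,391, £10,639 remains; patient's 25% is £2,659.75. Patient pays £5,050.75; OOP now £5,559.75.
Claim 3 — £9,259: deductible met; 25% of £9,259 = £2,314.75. Patient pays £2,314.75; OOP now £7,874.50.

£2,314.75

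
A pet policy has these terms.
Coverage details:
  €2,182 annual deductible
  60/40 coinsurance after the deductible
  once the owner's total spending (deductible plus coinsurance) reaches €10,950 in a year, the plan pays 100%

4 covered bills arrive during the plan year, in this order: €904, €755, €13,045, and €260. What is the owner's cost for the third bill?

€5,531.80

Bill 1, €904: entire amount goes to the deductible. Owner owes €904 (running OOP €904).
Bill 2, €755: all of it applies to the deductible. Owner pays €755; OOP now €1,659.
Bill 3, €13,045: €523 finishes the deductible; €12,522 goes to coinsurance; owner's 40% is €5,008.80. Cost to owner: €5,531.80. OOP to date €7,190.80.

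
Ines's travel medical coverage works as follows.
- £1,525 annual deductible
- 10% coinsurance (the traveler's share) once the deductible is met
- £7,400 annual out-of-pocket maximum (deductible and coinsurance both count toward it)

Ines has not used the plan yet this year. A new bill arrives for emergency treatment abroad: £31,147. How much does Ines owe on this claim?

£4,487.20

Deductible not yet touched, so the first £1,525 of the bill goes to the deductible.
After the £1,525 deductible portion, £31,147 − £1,525 = £29,622 is subject to coinsurance.
10% of £29,622 = £2,962.20 falls to the traveler.
Traveler responsibility before any cap: £1,525 + £2,962.20 = £4,487.20.
Total out-of-pocket so far would be £0 + £4,487.20 = £4,487.20, below the £7,400 cap — no reduction.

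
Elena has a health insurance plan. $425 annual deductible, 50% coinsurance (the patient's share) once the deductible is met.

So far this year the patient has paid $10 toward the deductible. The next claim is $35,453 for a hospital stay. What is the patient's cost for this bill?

$17,934

Deductible still to meet: $425 − $10 = $415.
That leaves $35,453 − $415 = $35,038 for coinsurance.
Coinsurance: $35,038 × 50% = $17,519.
So the patient owes $415 + $17,519 = $17,934.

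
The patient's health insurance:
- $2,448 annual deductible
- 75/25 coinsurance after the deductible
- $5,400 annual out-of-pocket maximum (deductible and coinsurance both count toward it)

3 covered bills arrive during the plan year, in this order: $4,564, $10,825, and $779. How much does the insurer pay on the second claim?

Bill 1, $4,564: deductible takes $2,448, $2,116 remains; 25% of $2,116 = $529. Patient owes $2,977 (running OOP $2,977). Plan pays $4,564 − $2,977 = $1,587.
Bill 2, $10,825: 25% coinsurance on $10,825 = $2,706.25. Adding that to $2,977 gives $5,683.25, past the $5,400 cap; patient pays only $5,400 − $2,977 = $2,423. Plan pays $10,825 − $2,423 = $8,402.

$8,402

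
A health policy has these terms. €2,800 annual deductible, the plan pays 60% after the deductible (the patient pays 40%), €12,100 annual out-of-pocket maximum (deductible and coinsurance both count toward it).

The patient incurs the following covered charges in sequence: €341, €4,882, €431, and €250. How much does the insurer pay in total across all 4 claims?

#1 (€341): entire amount goes to the deductible. Cost to patient: €341. OOP to date €341. Plan pays €341 − €341 = €0.
#2 (€4,882): €2,459 finishes the deductible; €2,423 goes to coinsurance; patient's 40% is €969.20. Patient pays €3,428.20; OOP now €3,769.20. Plan pays €4,882 − €3,428.20 = €1,453.80.
#3 (€431): deductible met; 40% of €431 = €172.40. Patient pays €172.40; OOP now €3,941.60. Insurer: €431 − €172.40 = €258.60.
#4 (€250): deductible met; 40% of €250 = €100. Patient pays €100; OOP now €4,041.60. Plan pays €250 − €100 = €150.
Insurer total: €0 + €1,453.80 + €258.60 + €150 = €1,862.40.

€1,862.40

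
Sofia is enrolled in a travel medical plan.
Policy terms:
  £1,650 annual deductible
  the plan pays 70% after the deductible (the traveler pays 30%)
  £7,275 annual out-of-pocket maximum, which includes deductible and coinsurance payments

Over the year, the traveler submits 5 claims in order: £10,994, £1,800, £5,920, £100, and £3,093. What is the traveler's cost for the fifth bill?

£475.80

Claim 1 (£10,994): £1,650 finishes the deductible; £9,344 goes to coinsurance; coinsurance £9,344 × 30% = £2,803.20. Traveler pays £4,453.20; OOP now £4,453.20.
Claim 2 (£1,800): deductible already satisfied, so traveler's share is 30% × £1,800 = £540. Traveler owes £540 (running OOP £4,993.20).
Claim 3 (£5,920): deductible met; 30% of £5,920 = £1,776. Traveler owes £1,776 (running OOP £6,769.20).
Claim 4 (£100): 30% coinsurance on £100 = £30. Traveler pays £30; OOP now £6,799.20.
Claim 5 (£3,093): deductible met; 30% of £3,093 = £927.90. Adding that to £6,799.20 gives £7,727.10, past the £7,275 cap; traveler pays only £7,275 − £6,799.20 = £475.80.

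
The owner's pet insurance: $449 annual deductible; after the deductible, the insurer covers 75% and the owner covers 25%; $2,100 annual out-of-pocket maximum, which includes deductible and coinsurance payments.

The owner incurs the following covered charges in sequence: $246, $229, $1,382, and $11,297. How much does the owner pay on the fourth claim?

Claim 1 ($246): entire amount goes to the deductible. Owner pays $246; OOP now $246.
Claim 2 ($229): deductible takes $203, $26 remains; 25% of $26 = $6.50. Cost to owner: $209.50. OOP to date $455.50.
Claim 3 ($1,382): 25% coinsurance on $1,382 = $345.50. Owner pays $345.50; OOP now $801.
Claim 4 ($11,297): deductible met; 25% of $11,297 = $2,824.25. OOP would hit $3,625.25 > $2,100, so the cap limits the owner to $2,100 − $801 = $1,299.

$1,299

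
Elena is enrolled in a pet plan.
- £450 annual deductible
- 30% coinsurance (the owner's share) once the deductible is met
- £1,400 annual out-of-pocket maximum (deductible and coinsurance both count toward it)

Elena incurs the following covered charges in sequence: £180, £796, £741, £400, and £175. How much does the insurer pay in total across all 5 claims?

#1 (£180): fully absorbed by the deductible. Owner owes £180 (running OOP £180). Insurer: £180 − £180 = £0.
#2 (£796): £270 finishes the deductible; £526 goes to coinsurance; owner's 30% is £157.80. Cost to owner: £427.80. OOP to date £607.80. Insurer: £796 − £427.80 = £368.20.
#3 (£741): deductible already satisfied, so owner's share is 30% × £741 = £222.30. Owner owes £222.30 (running OOP £830.10). Plan pays £741 − £222.30 = £518.70.
#4 (£400): 30% coinsurance on £400 = £120. Owner pays £120; OOP now £950.10. Plan pays £400 − £120 = £280.
#5 (£175): deductible met; 30% of £175 = £52.50. Owner owes £52.50 (running OOP £1,002.60). Plan pays £175 − £52.50 = £122.50.
Insurer total: £0 + £368.20 + £518.70 + £280 + £122.50 = £1,289.40.

£1,289.40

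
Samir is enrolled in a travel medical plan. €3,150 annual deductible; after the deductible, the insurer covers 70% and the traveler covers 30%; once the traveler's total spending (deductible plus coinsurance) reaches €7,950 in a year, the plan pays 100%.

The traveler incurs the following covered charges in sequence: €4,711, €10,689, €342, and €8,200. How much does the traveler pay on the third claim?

€102.60

Claim 1 (€4,711): deductible takes €3,150, €1,561 remains; coinsurance €1,561 × 30% = €468.30. Cost to traveler: €3,618.30. OOP to date €3,618.30.
Claim 2 (€10,689): deductible met; 30% of €10,689 = €3,206.70. Traveler owes €3,206.70 (running OOP €6,825).
Claim 3 (€342): deductible met; 30% of €342 = €102.60. Cost to traveler: €102.60. OOP to date €6,927.60.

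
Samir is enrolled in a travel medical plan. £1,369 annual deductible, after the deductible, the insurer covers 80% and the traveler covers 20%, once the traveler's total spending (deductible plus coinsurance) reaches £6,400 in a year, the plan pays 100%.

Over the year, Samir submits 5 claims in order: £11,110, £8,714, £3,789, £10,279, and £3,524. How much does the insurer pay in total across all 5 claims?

Claim 1 — £11,110: £1,369 to deductible, leaving £9,741; 20% of £9,741 = £1,948.20. Traveler pays £3,317.20; OOP now £3,317.20. Insurer: £11,110 − £3,317.20 = £7,792.80.
Claim 2 — £8,714: deductible already satisfied, so traveler's share is 20% × £8,714 = £1,742.80. Cost to traveler: £1,742.80. OOP to date £5,060. Insurer: £8,714 − £1,742.80 = £6,971.20.
Claim 3 — £3,789: deductible met; 20% of £3,789 = £757.80. Traveler owes £757.80 (running OOP £5,817.80). Insurer: £3,789 − £757.80 = £3,031.20.
Claim 4 — £10,279: deductible met; 20% of £10,279 = £2,055.80. OOP would hit £7,873.60 > £6,400, so the cap limits the traveler to £6,400 − £5,817.80 = £582.20. Insurer: £10,279 − £582.20 = £9,696.80.
Claim 5 — £3,524: deductible already satisfied, so traveler's share is 20% × £3,524 = £704.80. OOP would hit £7,104.80 > £6,400, so the cap limits the traveler to £6,400 − £6,400 = £0. Insurer: £3,524 − £0 = £3,524.
Insurer total: £7,792.80 + £6,971.20 + £3,031.20 + £9,696.80 + £3,524 = £31,016.

£31,016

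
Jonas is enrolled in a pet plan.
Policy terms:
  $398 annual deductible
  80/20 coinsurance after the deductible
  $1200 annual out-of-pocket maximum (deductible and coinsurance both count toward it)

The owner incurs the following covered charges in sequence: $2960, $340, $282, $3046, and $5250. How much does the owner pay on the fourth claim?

$165.20

#1 ($2960): $398 finishes the deductible; $2562 goes to coinsurance; coinsurance $2562 × 20% = $512.40. Owner pays $910.40; OOP now $910.40.
#2 ($340): deductible met; 20% of $340 = $68. Cost to owner: $68. OOP to date $978.40.
#3 ($282): deductible already satisfied, so owner's share is 20% × $282 = $56.40. Cost to owner: $56.40. OOP to date $1034.80.
#4 ($3046): deductible already satisfied, so owner's share is 20% × $3046 = $609.20. That would push OOP to $1644, over the $1200 cap, so owner pays $1200 − $1034.80 = $165.20.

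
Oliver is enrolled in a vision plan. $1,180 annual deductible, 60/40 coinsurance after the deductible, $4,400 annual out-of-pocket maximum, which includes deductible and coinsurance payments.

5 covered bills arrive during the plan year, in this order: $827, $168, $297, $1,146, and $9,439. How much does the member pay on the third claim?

$229.80

#1 ($827): fully absorbed by the deductible. Cost to member: $827. OOP to date $827.
#2 ($168): fully absorbed by the deductible. Member owes $168 (running OOP $995).
#3 ($297): $185 to deductible, leaving $112; member's 40% is $44.80. Member owes $229.80 (running OOP $1,224.80).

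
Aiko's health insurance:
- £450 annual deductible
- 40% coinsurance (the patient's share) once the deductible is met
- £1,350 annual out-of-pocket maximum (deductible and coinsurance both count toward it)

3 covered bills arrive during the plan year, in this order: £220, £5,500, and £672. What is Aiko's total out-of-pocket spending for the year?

£1,350

Bill 1, £220: fully absorbed by the deductible. Cost to patient: £220. OOP to date £220.
Bill 2, £5,500: deductible takes £230, £5,270 remains; coinsurance £5,270 × 40% = £2,108. Together that's £230 + £2,108 = £2,338. Adding that to £220 gives £2,558, past the £1,350 cap; patient pays only £1,350 − £220 = £1,130.
Bill 3, £672: deductible already satisfied, so patient's share is 40% × £672 = £268.80. OOP would hit £1,618.80 > £1,350, so the cap limits the patient to £1,350 − £1,350 = £0.
Summing the patient's payments: £220 + £1,130 + £0 = £1,350.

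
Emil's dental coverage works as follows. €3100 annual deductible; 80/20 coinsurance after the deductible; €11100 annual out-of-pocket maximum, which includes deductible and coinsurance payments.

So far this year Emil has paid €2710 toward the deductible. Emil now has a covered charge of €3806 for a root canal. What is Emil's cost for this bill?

€2710 of the €3100 deductible is already met, leaving €390.
After the €390 deductible portion, €3806 − €390 = €3416 is subject to coinsurance.
20% of €3416 = €683.20 falls to the patient.
So the patient owes €390 + €683.20 = €1073.20 before any cap.
Year-to-date out-of-pocket becomes €2710 + €1073.20 = €3783.20, still under the €11100 maximum, so no cap applies.

€1073.20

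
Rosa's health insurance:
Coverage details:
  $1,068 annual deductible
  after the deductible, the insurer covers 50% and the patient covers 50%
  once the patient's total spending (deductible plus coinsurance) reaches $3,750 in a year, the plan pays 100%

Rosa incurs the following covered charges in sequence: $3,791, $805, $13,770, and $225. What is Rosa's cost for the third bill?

$918

Bill 1, $3,791: deductible takes $1,068, $2,723 remains; patient's 50% is $1,361.50. Patient pays $2,429.50; OOP now $2,429.50.
Bill 2, $805: deductible met; 50% of $805 = $402.50. Cost to patient: $402.50. OOP to date $2,832.
Bill 3, $13,770: 50% coinsurance on $13,770 = $6,885. That would push OOP to $9,717, over the $3,750 cap, so patient pays $3,750 − $2,832 = $918.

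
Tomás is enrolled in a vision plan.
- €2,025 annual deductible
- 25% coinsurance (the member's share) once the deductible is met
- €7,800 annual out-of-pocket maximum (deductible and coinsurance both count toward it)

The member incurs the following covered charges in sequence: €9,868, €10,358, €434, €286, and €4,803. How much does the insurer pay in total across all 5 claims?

Claim 1 — €9,868: deductible takes €2,025, €7,843 remains; coinsurance €7,843 × 25% = €1,960.75. Member owes €3,985.75 (running OOP €3,985.75). Insurer: €9,868 − €3,985.75 = €5,882.25.
Claim 2 — €10,358: 25% coinsurance on €10,358 = €2,589.50. Cost to member: €2,589.50. OOP to date €6,575.25. Insurer: €10,358 − €2,589.50 = €7,768.50.
Claim 3 — €434: deductible met; 25% of €434 = €108.50. Cost to member: €108.50. OOP to date €6,683.75. Plan pays €434 − €108.50 = €325.50.
Claim 4 — €286: deductible already satisfied, so member's share is 25% × €286 = €71.50. Member owes €71.50 (running OOP €6,755.25). Insurer: €286 − €71.50 = €214.50.
Claim 5 — €4,803: deductible already satisfied, so member's share is 25% × €4,803 = €1,200.75. OOP would hit €7,956 > €7,800, so the cap limits the member to €7,800 − €6,755.25 = €1,044.75. Insurer: €4,803 − €1,044.75 = €3,758.25.
Insurer total = bills − member's total = €25,749 − €7,800 = €17,949.

€17,949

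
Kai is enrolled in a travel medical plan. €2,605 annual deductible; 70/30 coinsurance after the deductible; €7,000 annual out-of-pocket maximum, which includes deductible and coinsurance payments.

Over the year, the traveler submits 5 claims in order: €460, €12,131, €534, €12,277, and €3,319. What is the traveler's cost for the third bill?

#1 (€460): fully absorbed by the deductible. Traveler pays €460; OOP now €460.
#2 (€12,131): deductible takes €2,145, €9,986 remains; coinsurance €9,986 × 30% = €2,995.80. Cost to traveler: €5,140.80. OOP to date €5,600.80.
#3 (€534): deductible met; 30% of €534 = €160.20. Cost to traveler: €160.20. OOP to date €5,761.

€160.20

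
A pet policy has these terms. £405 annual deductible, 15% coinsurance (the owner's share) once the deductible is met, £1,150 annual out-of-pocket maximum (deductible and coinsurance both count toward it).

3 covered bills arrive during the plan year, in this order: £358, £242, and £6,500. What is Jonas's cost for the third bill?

#1 (£358): entire amount goes to the deductible. Cost to owner: £358. OOP to date £358.
#2 (£242): £47 to deductible, leaving £195; coinsurance £195 × 15% = £29.25. Owner pays £76.25; OOP now £434.25.
#3 (£6,500): 15% coinsurance on £6,500 = £975. OOP would hit £1,409.25 > £1,150, so the cap limits the owner to £1,150 − £434.25 = £715.75.

£715.75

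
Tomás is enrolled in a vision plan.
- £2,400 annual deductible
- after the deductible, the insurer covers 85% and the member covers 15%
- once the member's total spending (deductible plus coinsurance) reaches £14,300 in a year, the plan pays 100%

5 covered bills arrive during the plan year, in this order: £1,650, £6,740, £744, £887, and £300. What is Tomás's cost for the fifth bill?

£45

#1 (£1,650): all of it applies to the deductible. Member owes £1,650 (running OOP £1,650).
#2 (£6,740): £750 finishes the deductible; £5,990 goes to coinsurance; coinsurance £5,990 × 15% = £898.50. Member owes £1,648.50 (running OOP £3,298.50).
#3 (£744): deductible met; 15% of £744 = £111.60. Cost to member: £111.60. OOP to date £3,410.10.
#4 (£887): deductible already satisfied, so member's share is 15% × £887 = £133.05. Member pays £133.05; OOP now £3,543.15.
#5 (£300): deductible already satisfied, so member's share is 15% × £300 = £45. Member owes £45 (running OOP £3,588.15).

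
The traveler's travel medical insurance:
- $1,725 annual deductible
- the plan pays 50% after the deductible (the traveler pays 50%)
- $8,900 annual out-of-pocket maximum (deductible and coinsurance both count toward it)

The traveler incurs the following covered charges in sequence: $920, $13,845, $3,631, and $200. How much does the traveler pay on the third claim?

Claim 1 ($920): all of it applies to the deductible. Traveler pays $920; OOP now $920.
Claim 2 ($13,845): $805 finishes the deductible; $13,040 goes to coinsurance; 50% of $13,040 = $6,520. Traveler owes $7,325 (running OOP $8,245).
Claim 3 ($3,631): deductible already satisfied, so traveler's share is 50% × $3,631 = $1,815.50. OOP would hit $10,060.50 > $8,900, so the cap limits the traveler to $8,900 − $8,245 = $655.

$655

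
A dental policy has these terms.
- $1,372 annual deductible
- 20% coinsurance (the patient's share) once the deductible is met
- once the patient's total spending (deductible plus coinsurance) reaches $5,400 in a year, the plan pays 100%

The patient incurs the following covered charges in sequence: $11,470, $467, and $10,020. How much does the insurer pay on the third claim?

$8,105

Claim 1 — $11,470: $1,372 finishes the deductible; $10,098 goes to coinsurance; patient's 20% is $2,019.60. Cost to patient: $3,391.60. OOP to date $3,391.60. Insurer: $11,470 − $3,391.60 = $8,078.40.
Claim 2 — $467: 20% coinsurance on $467 = $93.40. Cost to patient: $93.40. OOP to date $3,485. Insurer: $467 − $93.40 = $373.60.
Claim 3 — $10,020: 20% coinsurance on $10,020 = $2,004. Adding that to $3,485 gives $5,489, past the $5,400 cap; patient pays only $5,400 − $3,485 = $1,915. Insurer: $10,020 − $1,915 = $8,105.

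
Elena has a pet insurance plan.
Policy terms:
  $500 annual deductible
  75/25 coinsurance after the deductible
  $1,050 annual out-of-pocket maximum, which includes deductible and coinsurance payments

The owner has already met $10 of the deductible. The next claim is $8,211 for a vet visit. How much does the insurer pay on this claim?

$7,171

Remaining deductible: $500 − $10 = $490.
That leaves $8,211 − $490 = $7,721 for coinsurance.
25% of $7,721 = $1,930.25 falls to the owner.
That puts the owner's cost at $490 + $1,930.25 = $2,420.25 before any cap.
That would bring total out-of-pocket to $2,430.25, past the $1,050 cap. The owner is capped at $1,050 − $10 = $1,040 on this claim.
The insurer covers the remainder: $8,211 − $1,040 = $7,171.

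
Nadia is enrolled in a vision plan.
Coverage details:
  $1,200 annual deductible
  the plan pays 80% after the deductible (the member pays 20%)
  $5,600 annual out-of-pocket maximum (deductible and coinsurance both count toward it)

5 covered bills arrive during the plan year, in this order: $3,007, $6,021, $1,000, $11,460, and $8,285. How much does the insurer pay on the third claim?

Bill 1, $3,007: $1,200 finishes the deductible; $1,807 goes to coinsurance; coinsurance $1,807 × 20% = $361.40. Member owes $1,561.40 (running OOP $1,561.40). Insurer: $3,007 − $1,561.40 = $1,445.60.
Bill 2, $6,021: 20% coinsurance on $6,021 = $1,204.20. Member pays $1,204.20; OOP now $2,765.60. Plan pays $6,021 − $1,204.20 = $4,816.80.
Bill 3, $1,000: deductible already satisfied, so member's share is 20% × $1,000 = $200. Member owes $200 (running OOP $2,965.60). Plan pays $1,000 − $200 = $800.

$800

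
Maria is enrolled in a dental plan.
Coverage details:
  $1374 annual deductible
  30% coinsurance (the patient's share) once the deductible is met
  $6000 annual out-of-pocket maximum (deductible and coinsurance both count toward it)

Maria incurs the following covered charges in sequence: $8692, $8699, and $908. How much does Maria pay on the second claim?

$2430.60

Bill 1, $8692: $1374 to deductible, leaving $7318; coinsurance $7318 × 30% = $2195.40. Patient pays $3569.40; OOP now $3569.40.
Bill 2, $8699: 30% coinsurance on $8699 = $2609.70. Adding that to $3569.40 gives $6179.10, past the $6000 cap; patient pays only $6000 − $3569.40 = $2430.60.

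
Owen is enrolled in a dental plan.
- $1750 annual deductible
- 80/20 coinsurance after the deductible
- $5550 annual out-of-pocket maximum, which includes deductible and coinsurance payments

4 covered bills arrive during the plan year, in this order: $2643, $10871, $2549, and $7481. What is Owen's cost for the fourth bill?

Claim 1 — $2643: $1750 finishes the deductible; $893 goes to coinsurance; 20% of $893 = $178.60. Patient pays $1928.60; OOP now $1928.60.
Claim 2 — $10871: 20% coinsurance on $10871 = $2174.20. Patient owes $2174.20 (running OOP $4102.80).
Claim 3 — $2549: deductible already satisfied, so patient's share is 20% × $2549 = $509.80. Patient owes $509.80 (running OOP $4612.60).
Claim 4 — $7481: deductible already satisfied, so patient's share is 20% × $7481 = $1496.20. Adding that to $4612.60 gives $6108.80, past the $5550 cap; patient pays only $5550 − $4612.60 = $937.40.

$937.40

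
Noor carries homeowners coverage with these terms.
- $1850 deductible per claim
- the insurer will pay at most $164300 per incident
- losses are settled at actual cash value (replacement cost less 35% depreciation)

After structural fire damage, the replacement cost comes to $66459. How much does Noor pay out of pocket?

Depreciate 35%: the covered value is $66459 × 0.65 = $43198.35.
Subtract the deductible: $43198.35 − $1850 = $41348.35.
$41348.35 is within the $164300 limit, so the insurer pays $41348.35.
Homeowner's share is the uncovered remainder: $66459 − $41348.35 = $25110.65.

$25110.65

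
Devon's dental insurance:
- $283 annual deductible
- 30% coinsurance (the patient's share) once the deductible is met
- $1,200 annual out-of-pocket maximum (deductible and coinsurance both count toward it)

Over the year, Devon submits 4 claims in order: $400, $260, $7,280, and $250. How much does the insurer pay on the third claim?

$6,476.10

Bill 1, $400: $283 finishes the deductible; $117 goes to coinsurance; 30% of $117 = $35.10. Patient pays $318.10; OOP now $318.10. Insurer: $400 − $318.10 = $81.90.
Bill 2, $260: deductible already satisfied, so patient's share is 30% × $260 = $78. Patient pays $78; OOP now $396.10. Plan pays $260 − $78 = $182.
Bill 3, $7,280: 30% coinsurance on $7,280 = $2,184. OOP would hit $2,580.10 > $1,200, so the cap limits the patient to $1,200 − $396.10 = $803.90. Plan pays $7,280 − $803.90 = $6,476.10.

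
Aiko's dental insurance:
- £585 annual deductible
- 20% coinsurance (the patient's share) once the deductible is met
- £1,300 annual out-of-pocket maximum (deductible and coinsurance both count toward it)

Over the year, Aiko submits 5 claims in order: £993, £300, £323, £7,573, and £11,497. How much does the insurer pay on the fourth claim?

Claim 1 — £993: £585 to deductible, leaving £408; coinsurance £408 × 20% = £81.60. Patient owes £666.60 (running OOP £666.60). Insurer: £993 − £666.60 = £326.40.
Claim 2 — £300: deductible already satisfied, so patient's share is 20% × £300 = £60. Patient pays £60; OOP now £726.60. Insurer: £300 − £60 = £240.
Claim 3 — £323: deductible already satisfied, so patient's share is 20% × £323 = £64.60. Cost to patient: £64.60. OOP to date £791.20. Insurer: £323 − £64.60 = £258.40.
Claim 4 — £7,573: deductible met; 20% of £7,573 = £1,514.60. OOP would hit £2,305.80 > £1,300, so the cap limits the patient to £1,300 − £791.20 = £508.80. Insurer: £7,573 − £508.80 = £7,064.20.

£7,064.20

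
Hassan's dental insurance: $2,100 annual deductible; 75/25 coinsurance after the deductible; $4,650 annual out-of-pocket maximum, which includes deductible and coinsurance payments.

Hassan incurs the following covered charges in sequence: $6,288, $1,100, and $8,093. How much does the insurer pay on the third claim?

Claim 1 ($6,288): $2,100 to deductible, leaving $4,188; patient's 25% is $1,047. Patient pays $3,147; OOP now $3,147. Plan pays $6,288 − $3,147 = $3,141.
Claim 2 ($1,100): 25% coinsurance on $1,100 = $275. Patient owes $275 (running OOP $3,422). Insurer: $1,100 − $275 = $825.
Claim 3 ($8,093): 25% coinsurance on $8,093 = $2,023.25. Adding that to $3,422 gives $5,445.25, past the $4,650 cap; patient pays only $4,650 − $3,422 = $1,228. Plan pays $8,093 − $1,228 = $6,865.

$6,865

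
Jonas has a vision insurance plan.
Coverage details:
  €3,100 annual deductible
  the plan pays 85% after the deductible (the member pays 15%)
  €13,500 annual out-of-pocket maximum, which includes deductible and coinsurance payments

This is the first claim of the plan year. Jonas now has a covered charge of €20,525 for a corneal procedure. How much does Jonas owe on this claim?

€5,713.75

The full €3,100 deductible is still open; €3,100 of this bill applies to it.
The remaining €17,425 (= €20,525 − €3,100) moves to coinsurance.
Coinsurance: €17,425 × 15% = €2,613.75.
That puts the member's cost at €3,100 + €2,613.75 = €5,713.75 before any cap.
Cumulative spending €0 + €5,713.75 = €5,713.75 stays under the €13,500 maximum.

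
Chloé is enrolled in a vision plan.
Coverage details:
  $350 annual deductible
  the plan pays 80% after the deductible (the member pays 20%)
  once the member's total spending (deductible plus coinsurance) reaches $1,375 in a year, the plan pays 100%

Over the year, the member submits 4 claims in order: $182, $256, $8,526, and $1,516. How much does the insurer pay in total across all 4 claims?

$9,105

Claim 1 ($182): fully absorbed by the deductible. Member owes $182 (running OOP $182). Insurer: $182 − $182 = $0.
Claim 2 ($256): deductible takes $168, $88 remains; 20% of $88 = $17.60. Cost to member: $185.60. OOP to date $367.60. Insurer: $256 − $185.60 = $70.40.
Claim 3 ($8,526): deductible already satisfied, so member's share is 20% × $8,526 = $1,705.20. OOP would hit $2,072.80 > $1,375, so the cap limits the member to $1,375 − $367.60 = $1,007.40. Insurer: $8,526 − $1,007.40 = $7,518.60.
Claim 4 ($1,516): deductible met; 20% of $1,516 = $303.20. Adding that to $1,375 gives $1,678.20, past the $1,375 cap; member pays only $1,375 − $1,375 = $0. Plan pays $1,516 − $0 = $1,516.
Insurer total = bills − member's total = $10,480 − $1,375 = $9,105.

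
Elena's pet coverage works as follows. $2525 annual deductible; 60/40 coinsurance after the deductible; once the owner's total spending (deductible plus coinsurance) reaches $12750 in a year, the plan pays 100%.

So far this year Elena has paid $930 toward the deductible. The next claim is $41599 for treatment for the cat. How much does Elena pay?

$11820

Deductible still to meet: $2525 − $930 = $1595.
That leaves $41599 − $1595 = $40004 for coinsurance.
Coinsurance: $40004 × 40% = $16001.60.
That puts the owner's cost at $1595 + $16001.60 = $17596.60 before any cap.
Year-to-date out-of-pocket would reach $930 + $17596.60 = $18526.60, above the $12750 maximum, so the owner pays only $12750 − $930 = $11820.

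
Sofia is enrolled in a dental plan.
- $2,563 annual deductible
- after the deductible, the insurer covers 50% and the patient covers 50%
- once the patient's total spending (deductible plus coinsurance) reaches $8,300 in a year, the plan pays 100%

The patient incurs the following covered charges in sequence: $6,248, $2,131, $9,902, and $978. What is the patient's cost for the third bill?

Claim 1 — $6,248: $2,563 to deductible, leaving $3,685; coinsurance $3,685 × 50% = $1,842.50. Patient owes $4,405.50 (running OOP $4,405.50).
Claim 2 — $2,131: deductible met; 50% of $2,131 = $1,065.50. Patient pays $1,065.50; OOP now $5,471.
Claim 3 — $9,902: deductible already satisfied, so patient's share is 50% × $9,902 = $4,951. OOP would hit $10,422 > $8,300, so the cap limits the patient to $8,300 − $5,471 = $2,829.

$2,829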